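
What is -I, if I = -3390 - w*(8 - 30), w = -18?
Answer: 3786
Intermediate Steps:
I = -3786 (I = -3390 - (-18)*(8 - 30) = -3390 - (-18)*(-22) = -3390 - 1*396 = -3390 - 396 = -3786)
-I = -1*(-3786) = 3786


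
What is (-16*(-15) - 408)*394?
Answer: -66192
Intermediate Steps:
(-16*(-15) - 408)*394 = (240 - 408)*394 = -168*394 = -66192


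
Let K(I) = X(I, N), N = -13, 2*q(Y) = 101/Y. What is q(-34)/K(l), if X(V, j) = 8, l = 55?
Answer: -101/544 ≈ -0.18566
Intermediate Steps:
q(Y) = 101/(2*Y) (q(Y) = (101/Y)/2 = 101/(2*Y))
K(I) = 8
q(-34)/K(l) = ((101/2)/(-34))/8 = ((101/2)*(-1/34))*(1/8) = -101/68*1/8 = -101/544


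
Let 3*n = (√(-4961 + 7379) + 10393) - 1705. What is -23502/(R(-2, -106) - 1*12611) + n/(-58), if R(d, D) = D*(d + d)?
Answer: -16965218/353423 - √2418/174 ≈ -48.285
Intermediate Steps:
R(d, D) = 2*D*d (R(d, D) = D*(2*d) = 2*D*d)
n = 2896 + √2418/3 (n = ((√(-4961 + 7379) + 10393) - 1705)/3 = ((√2418 + 10393) - 1705)/3 = ((10393 + √2418) - 1705)/3 = (8688 + √2418)/3 = 2896 + √2418/3 ≈ 2912.4)
-23502/(R(-2, -106) - 1*12611) + n/(-58) = -23502/(2*(-106)*(-2) - 1*12611) + (2896 + √2418/3)/(-58) = -23502/(424 - 12611) + (2896 + √2418/3)*(-1/58) = -23502/(-12187) + (-1448/29 - √2418/174) = -23502*(-1/12187) + (-1448/29 - √2418/174) = 23502/12187 + (-1448/29 - √2418/174) = -16965218/353423 - √2418/174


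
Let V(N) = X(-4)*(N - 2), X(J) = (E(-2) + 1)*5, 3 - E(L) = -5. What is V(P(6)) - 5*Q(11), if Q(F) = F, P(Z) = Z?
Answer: 125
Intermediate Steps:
E(L) = 8 (E(L) = 3 - 1*(-5) = 3 + 5 = 8)
X(J) = 45 (X(J) = (8 + 1)*5 = 9*5 = 45)
V(N) = -90 + 45*N (V(N) = 45*(N - 2) = 45*(-2 + N) = -90 + 45*N)
V(P(6)) - 5*Q(11) = (-90 + 45*6) - 5*11 = (-90 + 270) - 55 = 180 - 55 = 125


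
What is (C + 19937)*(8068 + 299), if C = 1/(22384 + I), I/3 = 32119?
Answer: 19807528073706/118741 ≈ 1.6681e+8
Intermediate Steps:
I = 96357 (I = 3*32119 = 96357)
C = 1/118741 (C = 1/(22384 + 96357) = 1/118741 ≈ 8.4217e-6)
(C + 19937)*(8068 + 299) = (1/118741 + 19937)*(8068 + 299) = (2367339318/118741)*8367 = 19807528073706/118741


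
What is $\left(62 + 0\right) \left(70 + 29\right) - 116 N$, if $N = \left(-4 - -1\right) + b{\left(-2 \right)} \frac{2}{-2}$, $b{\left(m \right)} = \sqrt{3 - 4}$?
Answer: $6486 + 116 i \approx 6486.0 + 116.0 i$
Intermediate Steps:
$b{\left(m \right)} = i$ ($b{\left(m \right)} = \sqrt{-1} = i$)
$N = -3 - i$ ($N = \left(-4 - -1\right) + i \frac{2}{-2} = \left(-4 + 1\right) + i 2 \left(- \frac{1}{2}\right) = -3 + i \left(-1\right) = -3 - i \approx -3.0 - 1.0 i$)
$\left(62 + 0\right) \left(70 + 29\right) - 116 N = \left(62 + 0\right) \left(70 + 29\right) - 116 \left(-3 - i\right) = 62 \cdot 99 + \left(348 + 116 i\right) = 6138 + \left(348 + 116 i\right) = 6486 + 116 i$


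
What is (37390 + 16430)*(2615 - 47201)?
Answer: -2399618520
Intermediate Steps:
(37390 + 16430)*(2615 - 47201) = 53820*(-44586) = -2399618520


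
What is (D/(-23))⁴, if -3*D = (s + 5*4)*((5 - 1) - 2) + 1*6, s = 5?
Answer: 9834496/22667121 ≈ 0.43387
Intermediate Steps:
D = -56/3 (D = -((5 + 5*4)*((5 - 1) - 2) + 1*6)/3 = -((5 + 20)*(4 - 2) + 6)/3 = -(25*2 + 6)/3 = -(50 + 6)/3 = -⅓*56 = -56/3 ≈ -18.667)
(D/(-23))⁴ = (-56/3/(-23))⁴ = (-56/3*(-1/23))⁴ = (56/69)⁴ = 9834496/22667121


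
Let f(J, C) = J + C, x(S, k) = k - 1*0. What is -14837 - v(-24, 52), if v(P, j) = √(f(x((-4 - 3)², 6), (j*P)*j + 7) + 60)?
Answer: -14837 - I*√64823 ≈ -14837.0 - 254.6*I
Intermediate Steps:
x(S, k) = k (x(S, k) = k + 0 = k)
f(J, C) = C + J
v(P, j) = √(73 + P*j²) (v(P, j) = √((((j*P)*j + 7) + 6) + 60) = √((((P*j)*j + 7) + 6) + 60) = √(((P*j² + 7) + 6) + 60) = √(((7 + P*j²) + 6) + 60) = √((13 + P*j²) + 60) = √(73 + P*j²))
-14837 - v(-24, 52) = -14837 - √(73 - 24*52²) = -14837 - √(73 - 24*2704) = -14837 - √(73 - 64896) = -14837 - √(-64823) = -14837 - I*√64823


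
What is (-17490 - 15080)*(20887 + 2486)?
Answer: -761258610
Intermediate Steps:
(-17490 - 15080)*(20887 + 2486) = -32570*23373 = -761258610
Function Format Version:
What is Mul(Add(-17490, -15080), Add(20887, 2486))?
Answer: -761258610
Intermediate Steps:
Mul(Add(-17490, -15080), Add(20887, 2486)) = Mul(-32570, 23373) = -761258610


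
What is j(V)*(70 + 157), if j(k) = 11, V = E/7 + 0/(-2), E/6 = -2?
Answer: 2497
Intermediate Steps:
E = -12 (E = 6*(-2) = -12)
V = -12/7 (V = -12/7 + 0/(-2) = -12*1/7 + 0*(-1/2) = -12/7 + 0 = -12/7 ≈ -1.7143)
j(V)*(70 + 157) = 11*(70 + 157) = 11*227 = 2497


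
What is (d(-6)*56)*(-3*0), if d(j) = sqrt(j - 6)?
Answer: 0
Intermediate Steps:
d(j) = sqrt(-6 + j)
(d(-6)*56)*(-3*0) = (sqrt(-6 - 6)*56)*(-3*0) = (sqrt(-12)*56)*0 = ((2*I*sqrt(3))*56)*0 = (112*I*sqrt(3))*0 = 0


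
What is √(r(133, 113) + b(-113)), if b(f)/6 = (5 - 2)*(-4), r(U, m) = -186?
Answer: I*√258 ≈ 16.062*I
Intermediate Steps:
b(f) = -72 (b(f) = 6*((5 - 2)*(-4)) = 6*(3*(-4)) = 6*(-12) = -72)
√(r(133, 113) + b(-113)) = √(-186 - 72) = √(-258) = I*√258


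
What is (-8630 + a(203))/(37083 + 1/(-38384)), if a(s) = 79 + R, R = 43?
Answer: -326571072/1423393871 ≈ -0.22943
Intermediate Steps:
a(s) = 122 (a(s) = 79 + 43 = 122)
(-8630 + a(203))/(37083 + 1/(-38384)) = (-8630 + 122)/(37083 + 1/(-38384)) = -8508/(37083 - 1/38384) = -8508/1423393871/38384 = -8508*38384/1423393871 = -326571072/1423393871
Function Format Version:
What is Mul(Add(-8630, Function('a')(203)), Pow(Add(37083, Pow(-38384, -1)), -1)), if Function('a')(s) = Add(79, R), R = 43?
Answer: Rational(-326571072, 1423393871) ≈ -0.22943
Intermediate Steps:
Function('a')(s) = 122 (Function('a')(s) = Add(79, 43) = 122)
Mul(Add(-8630, Function('a')(203)), Pow(Add(37083, Pow(-38384, -1)), -1)) = Mul(Add(-8630, 122), Pow(Add(37083, Pow(-38384, -1)), -1)) = Mul(-8508, Pow(Add(37083, Rational(-1, 38384)), -1)) = Mul(-8508, Pow(Rational(1423393871, 38384), -1)) = Mul(-8508, Rational(38384, 1423393871)) = Rational(-326571072, 1423393871)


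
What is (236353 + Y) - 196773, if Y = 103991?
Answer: 143571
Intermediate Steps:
(236353 + Y) - 196773 = (236353 + 103991) - 196773 = 340344 - 196773 = 143571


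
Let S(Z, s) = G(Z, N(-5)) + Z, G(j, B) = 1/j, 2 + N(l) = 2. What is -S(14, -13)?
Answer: -197/14 ≈ -14.071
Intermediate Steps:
N(l) = 0 (N(l) = -2 + 2 = 0)
S(Z, s) = Z + 1/Z (S(Z, s) = 1/Z + Z = Z + 1/Z)
-S(14, -13) = -(14 + 1/14) = -1*197/14 = -197/14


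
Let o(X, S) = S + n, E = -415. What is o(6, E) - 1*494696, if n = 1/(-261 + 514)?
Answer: -125263082/253 ≈ -4.9511e+5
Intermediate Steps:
n = 1/253 ≈ 0.0039526
o(X, S) = 1/253 + S (o(X, S) = S + 1/253 = 1/253 + S)
o(6, E) - 1*494696 = (1/253 - 415) - 1*494696 = -104994/253 - 494696 = -125263082/253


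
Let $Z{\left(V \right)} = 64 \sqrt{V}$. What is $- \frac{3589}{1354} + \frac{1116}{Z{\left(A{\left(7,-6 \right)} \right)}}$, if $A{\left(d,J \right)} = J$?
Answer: $- \frac{3589}{1354} - \frac{93 i \sqrt{6}}{32} \approx -2.6507 - 7.1188 i$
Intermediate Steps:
$- \frac{3589}{1354} + \frac{1116}{Z{\left(A{\left(7,-6 \right)} \right)}} = - \frac{3589}{1354} + \frac{1116}{64 \sqrt{-6}} = \left(-3589\right) \frac{1}{1354} + \frac{1116}{64 i \sqrt{6}} = - \frac{3589}{1354} + \frac{1116}{64 i \sqrt{6}} = - \frac{3589}{1354} + 1116 \left(- \frac{i \sqrt{6}}{384}\right) = - \frac{3589}{1354} - \frac{93 i \sqrt{6}}{32}$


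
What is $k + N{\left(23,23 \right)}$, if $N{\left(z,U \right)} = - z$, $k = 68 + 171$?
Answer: $216$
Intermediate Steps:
$k = 239$
$k + N{\left(23,23 \right)} = 239 - 23 = 216$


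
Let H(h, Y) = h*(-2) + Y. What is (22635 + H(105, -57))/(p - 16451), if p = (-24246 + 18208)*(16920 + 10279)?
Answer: -22368/164244013 ≈ -0.00013619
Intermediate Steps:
H(h, Y) = Y - 2*h (H(h, Y) = -2*h + Y = Y - 2*h)
p = -164227562 (p = -6038*27199 = -164227562)
(22635 + H(105, -57))/(p - 16451) = (22635 + (-57 - 2*105))/(-164227562 - 16451) = (22635 + (-57 - 210))/(-164244013) = (22635 - 267)*(-1/164244013) = 22368*(-1/164244013) = -22368/164244013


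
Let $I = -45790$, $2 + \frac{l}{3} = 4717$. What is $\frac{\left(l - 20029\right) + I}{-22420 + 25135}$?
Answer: $- \frac{51674}{2715} \approx -19.033$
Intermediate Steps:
$l = 14145$ ($l = -6 + 3 \cdot 4717 = -6 + 14151 = 14145$)
$\frac{\left(l - 20029\right) + I}{-22420 + 25135} = \frac{\left(14145 - 20029\right) - 45790}{-22420 + 25135} = \frac{\left(14145 - 20029\right) - 45790}{2715} = \left(-5884 - 45790\right) \frac{1}{2715} = \left(-51674\right) \frac{1}{2715} = - \frac{51674}{2715}$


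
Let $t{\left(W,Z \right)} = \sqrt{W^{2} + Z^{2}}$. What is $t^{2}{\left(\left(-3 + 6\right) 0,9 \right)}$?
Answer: $81$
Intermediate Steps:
$t^{2}{\left(\left(-3 + 6\right) 0,9 \right)} = \left(\sqrt{\left(\left(-3 + 6\right) 0\right)^{2} + 9^{2}}\right)^{2} = \left(\sqrt{\left(3 \cdot 0\right)^{2} + 81}\right)^{2} = \left(\sqrt{0^{2} + 81}\right)^{2} = \left(\sqrt{0 + 81}\right)^{2} = \left(\sqrt{81}\right)^{2} = 9^{2} = 81$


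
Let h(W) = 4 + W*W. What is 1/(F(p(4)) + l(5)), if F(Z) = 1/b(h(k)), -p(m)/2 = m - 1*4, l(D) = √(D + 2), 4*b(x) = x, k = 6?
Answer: -10/699 + 100*√7/699 ≈ 0.36420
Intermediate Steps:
h(W) = 4 + W²
b(x) = x/4
l(D) = √(2 + D)
p(m) = 8 - 2*m (p(m) = -2*(m - 1*4) = -2*(m - 4) = -2*(-4 + m) = 8 - 2*m)
F(Z) = ⅒ (F(Z) = 1/((4 + 6²)/4) = 1/((4 + 36)/4) = 1/((¼)*40) = 1/10 = ⅒)
1/(F(p(4)) + l(5)) = 1/(⅒ + √(2 + 5)) = 1/(⅒ + √7)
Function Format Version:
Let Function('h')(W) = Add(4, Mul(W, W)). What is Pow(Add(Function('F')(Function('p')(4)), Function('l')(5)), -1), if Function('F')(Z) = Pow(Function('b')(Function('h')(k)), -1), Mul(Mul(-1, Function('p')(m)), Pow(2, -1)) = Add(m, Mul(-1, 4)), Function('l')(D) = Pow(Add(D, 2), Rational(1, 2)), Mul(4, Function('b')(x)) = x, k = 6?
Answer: Add(Rational(-10, 699), Mul(Rational(100, 699), Pow(7, Rational(1, 2)))) ≈ 0.36420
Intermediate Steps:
Function('h')(W) = Add(4, Pow(W, 2))
Function('b')(x) = Mul(Rational(1, 4), x)
Function('l')(D) = Pow(Add(2, D), Rational(1, 2))
Function('p')(m) = Add(8, Mul(-2, m)) (Function('p')(m) = Mul(-2, Add(m, Mul(-1, 4))) = Mul(-2, Add(m, -4)) = Mul(-2, Add(-4, m)) = Add(8, Mul(-2, m)))
Function('F')(Z) = Rational(1, 10) (Function('F')(Z) = Pow(Mul(Rational(1, 4), Add(4, Pow(6, 2))), -1) = Pow(Mul(Rational(1, 4), Add(4, 36)), -1) = Pow(Mul(Rational(1, 4), 40), -1) = Pow(10, -1) = Rational(1, 10))
Pow(Add(Function('F')(Function('p')(4)), Function('l')(5)), -1) = Pow(Add(Rational(1, 10), Pow(Add(2, 5), Rational(1, 2))), -1) = Pow(Add(Rational(1, 10), Pow(7, Rational(1, 2))), -1)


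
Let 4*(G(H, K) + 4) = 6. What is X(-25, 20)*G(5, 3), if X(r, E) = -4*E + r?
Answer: 525/2 ≈ 262.50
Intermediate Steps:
G(H, K) = -5/2 (G(H, K) = -4 + (¼)*6 = -4 + 3/2 = -5/2)
X(r, E) = r - 4*E
X(-25, 20)*G(5, 3) = (-25 - 4*20)*(-5/2) = (-25 - 80)*(-5/2) = -105*(-5/2) = 525/2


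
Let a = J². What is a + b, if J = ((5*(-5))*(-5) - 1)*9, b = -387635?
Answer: 857821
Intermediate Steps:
J = 1116 (J = (-25*(-5) - 1)*9 = (125 - 1)*9 = 124*9 = 1116)
a = 1245456 (a = 1116² = 1245456)
a + b = 1245456 - 387635 = 857821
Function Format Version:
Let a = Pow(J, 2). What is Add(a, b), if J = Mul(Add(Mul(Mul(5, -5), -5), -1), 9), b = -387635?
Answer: 857821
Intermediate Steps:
J = 1116 (J = Mul(Add(Mul(-25, -5), -1), 9) = Mul(Add(125, -1), 9) = Mul(124, 9) = 1116)
a = 1245456 (a = Pow(1116, 2) = 1245456)
Add(a, b) = Add(1245456, -387635) = 857821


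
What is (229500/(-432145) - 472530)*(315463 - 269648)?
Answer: -267300033612150/12347 ≈ -2.1649e+10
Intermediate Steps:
(229500/(-432145) - 472530)*(315463 - 269648) = (229500*(-1/432145) - 472530)*45815 = (-45900/86429 - 472530)*45815 = -40840341270/86429*45815 = -267300033612150/12347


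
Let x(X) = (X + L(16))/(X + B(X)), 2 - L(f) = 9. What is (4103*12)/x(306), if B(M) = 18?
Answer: 15952464/299 ≈ 53353.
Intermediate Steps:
L(f) = -7 (L(f) = 2 - 1*9 = 2 - 9 = -7)
x(X) = (-7 + X)/(18 + X) (x(X) = (X - 7)/(X + 18) = (-7 + X)/(18 + X))
(4103*12)/x(306) = (4103*12)/(((-7 + 306)/(18 + 306))) = 49236/((299/324)) = 49236/(((1/324)*299)) = 49236/(299/324) = 49236*(324/299) = 15952464/299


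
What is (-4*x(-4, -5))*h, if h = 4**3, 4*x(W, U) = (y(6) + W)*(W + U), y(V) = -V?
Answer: -5760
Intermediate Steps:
x(W, U) = (-6 + W)*(U + W)/4 (x(W, U) = ((-1*6 + W)*(W + U))/4 = ((-6 + W)*(U + W))/4 = (-6 + W)*(U + W)/4)
h = 64
(-4*x(-4, -5))*h = -4*(-3/2*(-5) - 3/2*(-4) + (1/4)*(-4)**2 + (1/4)*(-5)*(-4))*64 = -4*(15/2 + 6 + (1/4)*16 + 5)*64 = -4*(15/2 + 6 + 4 + 5)*64 = -4*45/2*64 = -90*64 = -5760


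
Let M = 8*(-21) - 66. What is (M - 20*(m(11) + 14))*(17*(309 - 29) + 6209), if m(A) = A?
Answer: -8051246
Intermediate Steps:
M = -234 (M = -168 - 66 = -234)
(M - 20*(m(11) + 14))*(17*(309 - 29) + 6209) = (-234 - 20*(11 + 14))*(17*(309 - 29) + 6209) = (-234 - 20*25)*(17*280 + 6209) = (-234 - 500)*(4760 + 6209) = -734*10969 = -8051246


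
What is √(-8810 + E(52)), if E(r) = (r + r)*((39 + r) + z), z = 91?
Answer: √10118 ≈ 100.59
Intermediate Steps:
E(r) = 2*r*(130 + r) (E(r) = (r + r)*((39 + r) + 91) = (2*r)*(130 + r) = 2*r*(130 + r))
√(-8810 + E(52)) = √(-8810 + 2*52*(130 + 52)) = √(-8810 + 2*52*182) = √(-8810 + 18928) = √10118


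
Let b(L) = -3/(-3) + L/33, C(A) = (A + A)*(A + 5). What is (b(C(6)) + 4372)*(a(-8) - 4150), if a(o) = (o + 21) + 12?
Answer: -18055125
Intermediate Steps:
C(A) = 2*A*(5 + A) (C(A) = (2*A)*(5 + A) = 2*A*(5 + A))
b(L) = 1 + L/33 (b(L) = -3*(-1/3) + L*(1/33) = 1 + L/33)
a(o) = 33 + o (a(o) = (21 + o) + 12 = 33 + o)
(b(C(6)) + 4372)*(a(-8) - 4150) = ((1 + (2*6*(5 + 6))/33) + 4372)*((33 - 8) - 4150) = ((1 + (2*6*11)/33) + 4372)*(25 - 4150) = ((1 + (1/33)*132) + 4372)*(-4125) = ((1 + 4) + 4372)*(-4125) = (5 + 4372)*(-4125) = 4377*(-4125) = -18055125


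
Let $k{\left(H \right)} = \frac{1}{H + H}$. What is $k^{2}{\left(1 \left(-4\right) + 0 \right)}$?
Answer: $\frac{1}{64} \approx 0.015625$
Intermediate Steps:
$k{\left(H \right)} = \frac{1}{2 H}$
$k^{2}{\left(1 \left(-4\right) + 0 \right)} = \left(\frac{1}{2 \left(1 \left(-4\right) + 0\right)}\right)^{2} = \left(\frac{1}{2 \left(-4 + 0\right)}\right)^{2} = \left(\frac{1}{2 \left(-4\right)}\right)^{2} = \left(\frac{1}{2} \left(- \frac{1}{4}\right)\right)^{2} = \left(- \frac{1}{8}\right)^{2} = \frac{1}{64}$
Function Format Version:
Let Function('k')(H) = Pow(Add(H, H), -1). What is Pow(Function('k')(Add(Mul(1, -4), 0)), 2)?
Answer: Rational(1, 64) ≈ 0.015625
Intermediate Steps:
Function('k')(H) = Mul(Rational(1, 2), Pow(H, -1)) (Function('k')(H) = Pow(Mul(2, H), -1) = Mul(Rational(1, 2), Pow(H, -1)))
Pow(Function('k')(Add(Mul(1, -4), 0)), 2) = Pow(Mul(Rational(1, 2), Pow(Add(Mul(1, -4), 0), -1)), 2) = Pow(Mul(Rational(1, 2), Pow(Add(-4, 0), -1)), 2) = Pow(Mul(Rational(1, 2), Pow(-4, -1)), 2) = Pow(Mul(Rational(1, 2), Rational(-1, 4)), 2) = Pow(Rational(-1, 8), 2) = Rational(1, 64)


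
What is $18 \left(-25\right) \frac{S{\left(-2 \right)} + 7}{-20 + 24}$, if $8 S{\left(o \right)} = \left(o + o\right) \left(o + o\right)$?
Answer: $- \frac{2025}{2} \approx -1012.5$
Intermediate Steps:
$S{\left(o \right)} = \frac{o^{2}}{2}$ ($S{\left(o \right)} = \frac{\left(o + o\right) \left(o + o\right)}{8} = \frac{2 o 2 o}{8} = \frac{4 o^{2}}{8} = \frac{o^{2}}{2}$)
$18 \left(-25\right) \frac{S{\left(-2 \right)} + 7}{-20 + 24} = 18 \left(-25\right) \frac{\frac{\left(-2\right)^{2}}{2} + 7}{-20 + 24} = - 450 \frac{\frac{1}{2} \cdot 4 + 7}{4} = - 450 \left(2 + 7\right) \frac{1}{4} = - 450 \cdot 9 \cdot \frac{1}{4} = \left(-450\right) \frac{9}{4} = - \frac{2025}{2}$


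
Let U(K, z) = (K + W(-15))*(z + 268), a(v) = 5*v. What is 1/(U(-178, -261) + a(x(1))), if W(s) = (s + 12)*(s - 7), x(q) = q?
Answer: -1/779 ≈ -0.0012837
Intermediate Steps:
W(s) = (-7 + s)*(12 + s) (W(s) = (12 + s)*(-7 + s) = (-7 + s)*(12 + s))
U(K, z) = (66 + K)*(268 + z) (U(K, z) = (K + (-84 + (-15)² + 5*(-15)))*(z + 268) = (K + (-84 + 225 - 75))*(268 + z) = (K + 66)*(268 + z) = (66 + K)*(268 + z))
1/(U(-178, -261) + a(x(1))) = 1/((17688 + 66*(-261) + 268*(-178) - 178*(-261)) + 5*1) = 1/((17688 - 17226 - 47704 + 46458) + 5) = 1/(-784 + 5) = 1/(-779) = -1/779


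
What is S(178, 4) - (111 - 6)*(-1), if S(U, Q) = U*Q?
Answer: 817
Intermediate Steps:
S(U, Q) = Q*U
S(178, 4) - (111 - 6)*(-1) = 4*178 - (111 - 6)*(-1) = 712 - 105*(-1) = 712 - 1*(-105) = 712 + 105 = 817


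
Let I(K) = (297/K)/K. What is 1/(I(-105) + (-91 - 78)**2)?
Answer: 1225/34987258 ≈ 3.5013e-5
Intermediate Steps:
I(K) = 297/K**2
1/(I(-105) + (-91 - 78)**2) = 1/(297/(-105)**2 + (-91 - 78)**2) = 1/(297*(1/11025) + (-169)**2) = 1/(33/1225 + 28561) = 1/(34987258/1225) = 1225/34987258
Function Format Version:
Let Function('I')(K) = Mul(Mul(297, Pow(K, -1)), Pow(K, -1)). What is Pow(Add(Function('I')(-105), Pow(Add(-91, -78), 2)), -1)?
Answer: Rational(1225, 34987258) ≈ 3.5013e-5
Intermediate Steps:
Function('I')(K) = Mul(297, Pow(K, -2))
Pow(Add(Function('I')(-105), Pow(Add(-91, -78), 2)), -1) = Pow(Add(Mul(297, Pow(-105, -2)), Pow(Add(-91, -78), 2)), -1) = Pow(Add(Mul(297, Rational(1, 11025)), Pow(-169, 2)), -1) = Pow(Add(Rational(33, 1225), 28561), -1) = Pow(Rational(34987258, 1225), -1) = Rational(1225, 34987258)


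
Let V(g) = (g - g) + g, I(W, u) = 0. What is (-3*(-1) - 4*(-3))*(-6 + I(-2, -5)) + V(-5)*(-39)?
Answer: 105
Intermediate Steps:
V(g) = g (V(g) = 0 + g = g)
(-3*(-1) - 4*(-3))*(-6 + I(-2, -5)) + V(-5)*(-39) = (-3*(-1) - 4*(-3))*(-6 + 0) - 5*(-39) = (3 + 12)*(-6) + 195 = 15*(-6) + 195 = -90 + 195 = 105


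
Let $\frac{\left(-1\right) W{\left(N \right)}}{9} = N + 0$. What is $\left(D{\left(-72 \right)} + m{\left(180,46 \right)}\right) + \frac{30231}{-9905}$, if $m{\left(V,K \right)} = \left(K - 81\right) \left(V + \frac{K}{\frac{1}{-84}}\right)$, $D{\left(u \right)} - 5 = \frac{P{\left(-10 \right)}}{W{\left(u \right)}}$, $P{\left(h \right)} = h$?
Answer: $\frac{413803028531}{3209220} \approx 1.2894 \cdot 10^{5}$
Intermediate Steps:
$W{\left(N \right)} = - 9 N$ ($W{\left(N \right)} = - 9 \left(N + 0\right) = - 9 N$)
$D{\left(u \right)} = 5 + \frac{10}{9 u}$ ($D{\left(u \right)} = 5 - \frac{10}{\left(-9\right) u} = 5 - 10 \left(- \frac{1}{9 u}\right) = 5 + \frac{10}{9 u}$)
$m{\left(V,K \right)} = \left(-81 + K\right) \left(V - 84 K\right)$ ($m{\left(V,K \right)} = \left(-81 + K\right) \left(V + \frac{K}{- \frac{1}{84}}\right) = \left(-81 + K\right) \left(V + K \left(-84\right)\right) = \left(-81 + K\right) \left(V - 84 K\right)$)
$\left(D{\left(-72 \right)} + m{\left(180,46 \right)}\right) + \frac{30231}{-9905} = \left(\left(5 + \frac{10}{9 \left(-72\right)}\right) + \left(- 84 \cdot 46^{2} - 14580 + 6804 \cdot 46 + 46 \cdot 180\right)\right) + \frac{30231}{-9905} = \left(\left(5 + \frac{10}{9} \left(- \frac{1}{72}\right)\right) + \left(\left(-84\right) 2116 - 14580 + 312984 + 8280\right)\right) + 30231 \left(- \frac{1}{9905}\right) = \left(\left(5 - \frac{5}{324}\right) + \left(-177744 - 14580 + 312984 + 8280\right)\right) - \frac{30231}{9905} = \left(\frac{1615}{324} + 128940\right) - \frac{30231}{9905} = \frac{41778175}{324} - \frac{30231}{9905} = \frac{413803028531}{3209220}$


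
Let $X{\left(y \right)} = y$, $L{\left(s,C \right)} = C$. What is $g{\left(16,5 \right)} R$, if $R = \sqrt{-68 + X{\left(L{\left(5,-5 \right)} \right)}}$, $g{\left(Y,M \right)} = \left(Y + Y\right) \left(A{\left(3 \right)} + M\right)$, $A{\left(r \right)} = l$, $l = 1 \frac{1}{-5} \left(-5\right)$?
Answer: $192 i \sqrt{73} \approx 1640.4 i$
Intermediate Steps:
$l = 1$ ($l = 1 \left(- \frac{1}{5}\right) \left(-5\right) = \left(- \frac{1}{5}\right) \left(-5\right) = 1$)
$A{\left(r \right)} = 1$
$g{\left(Y,M \right)} = 2 Y \left(1 + M\right)$ ($g{\left(Y,M \right)} = \left(Y + Y\right) \left(1 + M\right) = 2 Y \left(1 + M\right)$)
$R = i \sqrt{73}$ ($R = \sqrt{-68 - 5} = \sqrt{-73} = i \sqrt{73} \approx 8.544 i$)
$g{\left(16,5 \right)} R = 2 \cdot 16 \left(1 + 5\right) i \sqrt{73} = 2 \cdot 16 \cdot 6 i \sqrt{73} = 192 i \sqrt{73}$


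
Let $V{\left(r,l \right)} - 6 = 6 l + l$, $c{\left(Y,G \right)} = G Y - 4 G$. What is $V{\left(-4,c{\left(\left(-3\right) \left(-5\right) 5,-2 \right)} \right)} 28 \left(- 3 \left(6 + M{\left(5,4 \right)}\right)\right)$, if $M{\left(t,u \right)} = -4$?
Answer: $165984$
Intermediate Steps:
$c{\left(Y,G \right)} = - 4 G + G Y$
$V{\left(r,l \right)} = 6 + 7 l$ ($V{\left(r,l \right)} = 6 + \left(6 l + l\right) = 6 + 7 l$)
$V{\left(-4,c{\left(\left(-3\right) \left(-5\right) 5,-2 \right)} \right)} 28 \left(- 3 \left(6 + M{\left(5,4 \right)}\right)\right) = \left(6 + 7 \left(- 2 \left(-4 + \left(-3\right) \left(-5\right) 5\right)\right)\right) 28 \left(- 3 \left(6 - 4\right)\right) = \left(6 + 7 \left(- 2 \left(-4 + 15 \cdot 5\right)\right)\right) 28 \left(\left(-3\right) 2\right) = \left(6 + 7 \left(- 2 \left(-4 + 75\right)\right)\right) 28 \left(-6\right) = \left(6 + 7 \left(\left(-2\right) 71\right)\right) 28 \left(-6\right) = \left(6 + 7 \left(-142\right)\right) 28 \left(-6\right) = \left(6 - 994\right) 28 \left(-6\right) = \left(-988\right) 28 \left(-6\right) = \left(-27664\right) \left(-6\right) = 165984$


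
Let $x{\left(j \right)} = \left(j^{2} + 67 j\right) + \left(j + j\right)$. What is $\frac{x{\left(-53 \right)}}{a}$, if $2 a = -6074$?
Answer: $\frac{848}{3037} \approx 0.27922$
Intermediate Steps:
$a = -3037$ ($a = \frac{1}{2} \left(-6074\right) = -3037$)
$x{\left(j \right)} = j^{2} + 69 j$ ($x{\left(j \right)} = \left(j^{2} + 67 j\right) + 2 j = j^{2} + 69 j$)
$\frac{x{\left(-53 \right)}}{a} = \frac{\left(-53\right) \left(69 - 53\right)}{-3037} = \left(-53\right) 16 \left(- \frac{1}{3037}\right) = \left(-848\right) \left(- \frac{1}{3037}\right) = \frac{848}{3037}$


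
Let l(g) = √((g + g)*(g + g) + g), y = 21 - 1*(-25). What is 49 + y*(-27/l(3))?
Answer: 49 - 414*√39/13 ≈ -149.88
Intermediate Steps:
y = 46 (y = 21 + 25 = 46)
l(g) = √(g + 4*g²) (l(g) = √((2*g)*(2*g) + g) = √(4*g² + g) = √(g + 4*g²))
49 + y*(-27/l(3)) = 49 + 46*(-27*√3/(3*√(1 + 4*3))) = 49 + 46*(-27*√3/(3*√(1 + 12))) = 49 + 46*(-27*√39/39) = 49 + 46*(-9*√39/13) = 49 - 414*√39/13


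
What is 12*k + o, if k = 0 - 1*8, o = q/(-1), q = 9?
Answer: -105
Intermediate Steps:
o = -9 (o = 9/(-1) = 9*(-1) = -9)
k = -8 (k = 0 - 8 = -8)
12*k + o = 12*(-8) - 9 = -96 - 9 = -105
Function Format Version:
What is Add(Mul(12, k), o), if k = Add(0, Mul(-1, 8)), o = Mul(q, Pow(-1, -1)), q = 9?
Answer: -105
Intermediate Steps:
o = -9 (o = Mul(9, Pow(-1, -1)) = Mul(9, -1) = -9)
k = -8 (k = Add(0, -8) = -8)
Add(Mul(12, k), o) = Add(Mul(12, -8), -9) = Add(-96, -9) = -105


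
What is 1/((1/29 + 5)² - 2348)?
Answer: -841/1953352 ≈ -0.00043054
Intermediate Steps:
1/((1/29 + 5)² - 2348) = 1/((146/29)² - 2348) = 1/(21316/841 - 2348) = 1/(-1953352/841) = -841/1953352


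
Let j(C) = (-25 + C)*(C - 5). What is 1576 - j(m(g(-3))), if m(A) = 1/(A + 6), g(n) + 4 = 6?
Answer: 93103/64 ≈ 1454.7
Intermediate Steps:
g(n) = 2 (g(n) = -4 + 6 = 2)
m(A) = 1/(6 + A)
j(C) = (-25 + C)*(-5 + C)
1576 - j(m(g(-3))) = 1576 - (125 + (1/(6 + 2))² - 30/(6 + 2)) = 1576 - (125 + (1/8)² - 30/8) = 1576 - (125 + (⅛)² - 30*⅛) = 1576 - (125 + 1/64 - 15/4) = 1576 - 1*7761/64 = 1576 - 7761/64 = 93103/64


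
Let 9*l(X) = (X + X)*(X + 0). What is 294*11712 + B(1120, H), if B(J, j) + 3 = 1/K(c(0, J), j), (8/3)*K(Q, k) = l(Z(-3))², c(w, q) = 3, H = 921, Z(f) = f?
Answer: 10329977/3 ≈ 3.4433e+6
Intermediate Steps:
l(X) = 2*X²/9 (l(X) = ((X + X)*(X + 0))/9 = ((2*X)*X)/9 = (2*X²)/9 = 2*X²/9)
K(Q, k) = 3/2 (K(Q, k) = 3*((2/9)*(-3)²)²/8 = 3*((2/9)*9)²/8 = (3/8)*2² = (3/8)*4 = 3/2)
B(J, j) = -7/3 (B(J, j) = -3 + 1/(3/2) = -3 + ⅔ = -7/3)
294*11712 + B(1120, H) = 294*11712 - 7/3 = 3443328 - 7/3 = 10329977/3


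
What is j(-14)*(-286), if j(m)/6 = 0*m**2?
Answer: 0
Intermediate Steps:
j(m) = 0 (j(m) = 6*(0*m**2) = 6*0 = 0)
j(-14)*(-286) = 0*(-286) = 0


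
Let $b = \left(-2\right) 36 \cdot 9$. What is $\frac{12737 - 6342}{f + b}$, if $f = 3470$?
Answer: $\frac{6395}{2822} \approx 2.2661$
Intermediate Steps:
$b = -648$ ($b = \left(-72\right) 9 = -648$)
$\frac{12737 - 6342}{f + b} = \frac{12737 - 6342}{3470 - 648} = \frac{6395}{2822}$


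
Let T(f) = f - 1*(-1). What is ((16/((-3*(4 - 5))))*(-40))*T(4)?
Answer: -3200/3 ≈ -1066.7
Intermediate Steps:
T(f) = 1 + f (T(f) = f + 1 = 1 + f)
((16/((-3*(4 - 5))))*(-40))*T(4) = ((16/((-3*(4 - 5))))*(-40))*(1 + 4) = ((16/((-3*(-1))))*(-40))*5 = ((16/3)*(-40))*5 = -640/3*5 = -3200/3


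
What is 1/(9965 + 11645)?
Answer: 1/21610 ≈ 4.6275e-5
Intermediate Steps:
1/(9965 + 11645) = 1/21610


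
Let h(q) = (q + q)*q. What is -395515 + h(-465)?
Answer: 36935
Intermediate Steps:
h(q) = 2*q² (h(q) = (2*q)*q = 2*q²)
-395515 + h(-465) = -395515 + 2*(-465)² = -395515 + 2*216225 = -395515 + 432450 = 36935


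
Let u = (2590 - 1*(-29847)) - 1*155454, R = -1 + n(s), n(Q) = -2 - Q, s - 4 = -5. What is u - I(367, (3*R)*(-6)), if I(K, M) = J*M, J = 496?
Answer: -140873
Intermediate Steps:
s = -1 (s = 4 - 5 = -1)
R = -2 (R = -1 + (-2 - 1*(-1)) = -1 + (-2 + 1) = -1 - 1 = -2)
I(K, M) = 496*M
u = -123017 (u = (2590 + 29847) - 155454 = 32437 - 155454 = -123017)
u - I(367, (3*R)*(-6)) = -123017 - 496*(3*(-2))*(-6) = -123017 - 496*(-6*(-6)) = -123017 - 496*36 = -123017 - 1*17856 = -123017 - 17856 = -140873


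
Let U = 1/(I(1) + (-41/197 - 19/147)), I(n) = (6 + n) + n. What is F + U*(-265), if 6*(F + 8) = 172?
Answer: -9264481/665706 ≈ -13.917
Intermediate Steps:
F = 62/3 (F = -8 + (1/6)*172 = -8 + 86/3 = 62/3 ≈ 20.667)
I(n) = 6 + 2*n
U = 28959/221902 (U = 1/((6 + 2*1) + (-41/197 - 19/147)) = 1/((6 + 2) + (-41*1/197 - 19*1/147)) = 1/(8 + (-41/197 - 19/147)) = 1/(8 - 9770/28959) = 1/(221902/28959) = 28959/221902 ≈ 0.13050)
F + U*(-265) = 62/3 + (28959/221902)*(-265) = 62/3 - 7674135/221902 = -9264481/665706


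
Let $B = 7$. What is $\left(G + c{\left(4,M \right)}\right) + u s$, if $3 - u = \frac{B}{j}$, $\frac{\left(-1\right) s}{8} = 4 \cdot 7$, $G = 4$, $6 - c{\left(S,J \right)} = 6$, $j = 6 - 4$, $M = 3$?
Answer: $116$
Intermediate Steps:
$j = 2$
$c{\left(S,J \right)} = 0$ ($c{\left(S,J \right)} = 6 - 6 = 0$)
$s = -224$ ($s = - 8 \cdot 4 \cdot 7 = \left(-8\right) 28 = -224$)
$u = - \frac{1}{2}$ ($u = 3 - \frac{7}{2} = - \frac{1}{2} \approx -0.5$)
$\left(G + c{\left(4,M \right)}\right) + u s = \left(4 + 0\right) - -112 = 4 + 112 = 116$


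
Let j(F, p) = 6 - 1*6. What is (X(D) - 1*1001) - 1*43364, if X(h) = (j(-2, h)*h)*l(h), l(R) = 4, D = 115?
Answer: -44365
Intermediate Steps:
j(F, p) = 0 (j(F, p) = 6 - 6 = 0)
X(h) = 0 (X(h) = (0*h)*4 = 0*4 = 0)
(X(D) - 1*1001) - 1*43364 = (0 - 1*1001) - 1*43364 = (0 - 1001) - 43364 = -1001 - 43364 = -44365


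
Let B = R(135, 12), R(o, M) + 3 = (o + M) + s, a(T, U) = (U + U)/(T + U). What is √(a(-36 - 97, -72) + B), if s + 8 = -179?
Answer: I*√1777555/205 ≈ 6.5037*I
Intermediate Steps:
s = -187 (s = -8 - 179 = -187)
a(T, U) = 2*U/(T + U) (a(T, U) = (2*U)/(T + U) = 2*U/(T + U))
R(o, M) = -190 + M + o (R(o, M) = -3 + ((o + M) - 187) = -3 + ((M + o) - 187) = -3 + (-187 + M + o) = -190 + M + o)
B = -43 (B = -190 + 12 + 135 = -43)
√(a(-36 - 97, -72) + B) = √(2*(-72)/((-36 - 97) - 72) - 43) = √(2*(-72)/(-133 - 72) - 43) = √(2*(-72)/(-205) - 43) = √(2*(-72)*(-1/205) - 43) = √(144/205 - 43) = √(-8671/205) = I*√1777555/205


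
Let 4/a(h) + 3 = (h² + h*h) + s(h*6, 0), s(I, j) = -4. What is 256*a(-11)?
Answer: 1024/235 ≈ 4.3574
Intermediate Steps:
a(h) = 4/(-7 + 2*h²) (a(h) = 4/(-3 + ((h² + h*h) - 4)) = 4/(-3 + ((h² + h²) - 4)) = 4/(-3 + (2*h² - 4)) = 4/(-3 + (-4 + 2*h²)) = 4/(-7 + 2*h²))
256*a(-11) = 256*(4/(-7 + 2*(-11)²)) = 256*(4/(-7 + 2*121)) = 256*(4/(-7 + 242)) = 256*(4/235) = 1024/235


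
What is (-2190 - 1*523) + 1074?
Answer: -1639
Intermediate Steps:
(-2190 - 1*523) + 1074 = (-2190 - 523) + 1074 = -2713 + 1074 = -1639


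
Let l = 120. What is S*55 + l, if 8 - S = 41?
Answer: -1695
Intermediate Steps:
S = -33 (S = 8 - 1*41 = 8 - 41 = -33)
S*55 + l = -33*55 + 120 = -1815 + 120 = -1695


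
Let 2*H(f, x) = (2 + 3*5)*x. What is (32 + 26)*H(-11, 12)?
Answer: 5916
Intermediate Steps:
H(f, x) = 17*x/2 (H(f, x) = ((2 + 3*5)*x)/2 = ((2 + 15)*x)/2 = (17*x)/2 = 17*x/2)
(32 + 26)*H(-11, 12) = (32 + 26)*((17/2)*12) = 58*102 = 5916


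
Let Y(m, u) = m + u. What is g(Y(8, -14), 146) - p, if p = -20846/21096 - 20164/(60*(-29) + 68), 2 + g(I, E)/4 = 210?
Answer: 1809762797/2204532 ≈ 820.93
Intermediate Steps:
g(I, E) = 832 (g(I, E) = -8 + 4*210 = -8 + 840 = 832)
p = 24407827/2204532 (p = -20846*1/21096 - 20164/(-1740 + 68) = -10423/10548 - 20164/(-1672) = -10423/10548 - 20164*(-1/1672) = -10423/10548 + 5041/418 = 24407827/2204532 ≈ 11.072)
g(Y(8, -14), 146) - p = 832 - 1*24407827/2204532 = 832 - 24407827/2204532 = 1809762797/2204532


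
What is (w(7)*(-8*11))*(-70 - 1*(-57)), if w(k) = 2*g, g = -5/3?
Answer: -11440/3 ≈ -3813.3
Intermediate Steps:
g = -5/3 (g = -5*⅓ = -5/3 ≈ -1.6667)
w(k) = -10/3 (w(k) = 2*(-5/3) = -10/3)
(w(7)*(-8*11))*(-70 - 1*(-57)) = (-(-80)*11/3)*(-70 - 1*(-57)) = (-10/3*(-88))*(-70 + 57) = (880/3)*(-13) = -11440/3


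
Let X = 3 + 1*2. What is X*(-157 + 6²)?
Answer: -605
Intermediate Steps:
X = 5 (X = 3 + 2 = 5)
X*(-157 + 6²) = 5*(-157 + 6²) = 5*(-157 + 36) = 5*(-121) = -605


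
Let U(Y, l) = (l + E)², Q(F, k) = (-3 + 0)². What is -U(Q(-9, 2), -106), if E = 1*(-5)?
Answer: -12321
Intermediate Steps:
Q(F, k) = 9 (Q(F, k) = (-3)² = 9)
E = -5
U(Y, l) = (-5 + l)² (U(Y, l) = (l - 5)² = (-5 + l)²)
-U(Q(-9, 2), -106) = -(-5 - 106)² = -1*(-111)² = -1*12321 = -12321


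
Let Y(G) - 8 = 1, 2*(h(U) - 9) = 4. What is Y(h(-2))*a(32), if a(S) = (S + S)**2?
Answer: 36864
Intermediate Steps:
h(U) = 11 (h(U) = 9 + (1/2)*4 = 9 + 2 = 11)
Y(G) = 9 (Y(G) = 8 + 1 = 9)
a(S) = 4*S**2 (a(S) = (2*S)**2 = 4*S**2)
Y(h(-2))*a(32) = 9*(4*32**2) = 9*(4*1024) = 9*4096 = 36864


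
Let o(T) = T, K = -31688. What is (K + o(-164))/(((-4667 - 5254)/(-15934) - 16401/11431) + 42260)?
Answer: -11673184664/15487231681 ≈ -0.75373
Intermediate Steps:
(K + o(-164))/(((-4667 - 5254)/(-15934) - 16401/11431) + 42260) = (-31688 - 164)/(((-4667 - 5254)/(-15934) - 16401/11431) + 42260) = -31852/((-9921*(-1/15934) - 16401*1/11431) + 42260) = -31852/((9921/15934 - 33/23) + 42260) = -31852/(-297639/366482 + 42260) = -31852/15487231681/366482 = -31852*366482/15487231681 = -11673184664/15487231681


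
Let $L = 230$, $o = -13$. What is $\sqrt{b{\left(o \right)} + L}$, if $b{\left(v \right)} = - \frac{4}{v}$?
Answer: $\frac{\sqrt{38922}}{13} \approx 15.176$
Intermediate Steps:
$\sqrt{b{\left(o \right)} + L} = \sqrt{- \frac{4}{-13} + 230} = \sqrt{\left(-4\right) \left(- \frac{1}{13}\right) + 230} = \sqrt{\frac{4}{13} + 230} = \sqrt{\frac{2994}{13}} = \frac{\sqrt{38922}}{13}$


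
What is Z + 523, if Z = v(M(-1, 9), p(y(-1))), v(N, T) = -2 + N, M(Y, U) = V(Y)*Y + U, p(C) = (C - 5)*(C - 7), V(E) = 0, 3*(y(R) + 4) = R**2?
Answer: 530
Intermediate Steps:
y(R) = -4 + R**2/3
p(C) = (-7 + C)*(-5 + C) (p(C) = (-5 + C)*(-7 + C) = (-7 + C)*(-5 + C))
M(Y, U) = U (M(Y, U) = 0*Y + U = 0 + U = U)
Z = 7 (Z = -2 + 9 = 7)
Z + 523 = 7 + 523 = 530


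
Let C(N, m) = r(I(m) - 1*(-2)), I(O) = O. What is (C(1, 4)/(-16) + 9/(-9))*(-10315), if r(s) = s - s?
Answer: 10315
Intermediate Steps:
r(s) = 0
C(N, m) = 0
(C(1, 4)/(-16) + 9/(-9))*(-10315) = (0/(-16) + 9/(-9))*(-10315) = (0*(-1/16) + 9*(-1/9))*(-10315) = (0 - 1)*(-10315) = -1*(-10315) = 10315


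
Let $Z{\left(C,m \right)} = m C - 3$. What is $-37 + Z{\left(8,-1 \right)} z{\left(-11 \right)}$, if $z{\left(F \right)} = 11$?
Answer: $-158$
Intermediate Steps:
$Z{\left(C,m \right)} = -3 + C m$ ($Z{\left(C,m \right)} = C m - 3 = -3 + C m$)
$-37 + Z{\left(8,-1 \right)} z{\left(-11 \right)} = -37 + \left(-3 + 8 \left(-1\right)\right) 11 = -37 + \left(-3 - 8\right) 11 = -37 - 121 = -158$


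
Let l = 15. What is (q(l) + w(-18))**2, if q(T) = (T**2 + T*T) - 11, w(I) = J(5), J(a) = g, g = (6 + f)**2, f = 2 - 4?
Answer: 207025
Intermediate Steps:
f = -2
g = 16 (g = (6 - 2)**2 = 4**2 = 16)
J(a) = 16
w(I) = 16
q(T) = -11 + 2*T**2 (q(T) = (T**2 + T**2) - 11 = 2*T**2 - 11 = -11 + 2*T**2)
(q(l) + w(-18))**2 = ((-11 + 2*15**2) + 16)**2 = ((-11 + 2*225) + 16)**2 = ((-11 + 450) + 16)**2 = (439 + 16)**2 = 455**2 = 207025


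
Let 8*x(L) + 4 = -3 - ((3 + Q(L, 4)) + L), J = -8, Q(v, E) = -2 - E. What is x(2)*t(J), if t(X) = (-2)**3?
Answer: 6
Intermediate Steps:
t(X) = -8
x(L) = -1/2 - L/8 (x(L) = -1/2 + (-3 - ((3 + (-2 - 1*4)) + L))/8 = -1/2 + (-3 - ((3 + (-2 - 4)) + L))/8 = -1/2 + (-3 - ((3 - 6) + L))/8 = -1/2 + (-3 - (-3 + L))/8 = -1/2 + (-3 + (3 - L))/8 = -1/2 + (-L)/8 = -1/2 - L/8)
x(2)*t(J) = (-1/2 - 1/8*2)*(-8) = (-1/2 - 1/4)*(-8) = -3/4*(-8) = 6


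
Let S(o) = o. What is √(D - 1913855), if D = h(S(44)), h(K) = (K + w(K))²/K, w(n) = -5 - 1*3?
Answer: I*√231572891/11 ≈ 1383.4*I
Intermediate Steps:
w(n) = -8 (w(n) = -5 - 3 = -8)
h(K) = (-8 + K)²/K (h(K) = (K - 8)²/K = (-8 + K)²/K)
D = 324/11 (D = (-8 + 44)²/44 = (1/44)*36² = (1/44)*1296 = 324/11 ≈ 29.455)
√(D - 1913855) = √(324/11 - 1913855) = √(-21052081/11) = I*√231572891/11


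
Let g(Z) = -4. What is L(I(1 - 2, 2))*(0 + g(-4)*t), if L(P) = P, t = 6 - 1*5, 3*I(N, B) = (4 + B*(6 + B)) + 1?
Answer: -28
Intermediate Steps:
I(N, B) = 5/3 + B*(6 + B)/3 (I(N, B) = ((4 + B*(6 + B)) + 1)/3 = (5 + B*(6 + B))/3 = 5/3 + B*(6 + B)/3)
t = 1 (t = 6 - 5 = 1)
L(I(1 - 2, 2))*(0 + g(-4)*t) = (5/3 + 2*2 + (1/3)*2**2)*(0 - 4*1) = (5/3 + 4 + (1/3)*4)*(0 - 4) = (5/3 + 4 + 4/3)*(-4) = 7*(-4) = -28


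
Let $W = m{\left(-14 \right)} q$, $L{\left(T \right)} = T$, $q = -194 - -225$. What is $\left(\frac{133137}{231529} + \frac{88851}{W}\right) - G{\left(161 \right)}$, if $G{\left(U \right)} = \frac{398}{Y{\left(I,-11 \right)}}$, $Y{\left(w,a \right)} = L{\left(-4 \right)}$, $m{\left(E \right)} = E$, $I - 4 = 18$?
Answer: $- \frac{751120351}{7177399} \approx -104.65$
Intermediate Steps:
$I = 22$ ($I = 4 + 18 = 22$)
$q = 31$ ($q = -194 + 225 = 31$)
$Y{\left(w,a \right)} = -4$
$W = -434$ ($W = \left(-14\right) 31 = -434$)
$G{\left(U \right)} = - \frac{199}{2}$ ($G{\left(U \right)} = \frac{398}{-4} = 398 \left(- \frac{1}{4}\right) = - \frac{199}{2}$)
$\left(\frac{133137}{231529} + \frac{88851}{W}\right) - G{\left(161 \right)} = \left(\frac{133137}{231529} + \frac{88851}{-434}\right) - - \frac{199}{2} = \left(133137 \cdot \frac{1}{231529} + 88851 \left(- \frac{1}{434}\right)\right) + \frac{199}{2} = \left(\frac{133137}{231529} - \frac{12693}{62}\right) + \frac{199}{2} = - \frac{2930543103}{14354798} + \frac{199}{2} = - \frac{751120351}{7177399}$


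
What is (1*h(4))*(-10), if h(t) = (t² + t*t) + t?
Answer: -360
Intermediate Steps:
h(t) = t + 2*t² (h(t) = (t² + t²) + t = 2*t² + t = t + 2*t²)
(1*h(4))*(-10) = (1*(4*(1 + 2*4)))*(-10) = (1*(4*(1 + 8)))*(-10) = (1*(4*9))*(-10) = (1*36)*(-10) = 36*(-10) = -360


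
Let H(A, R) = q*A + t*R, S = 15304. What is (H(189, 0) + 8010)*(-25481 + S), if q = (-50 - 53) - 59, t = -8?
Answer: 230081616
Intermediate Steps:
q = -162 (q = -103 - 59 = -162)
H(A, R) = -162*A - 8*R
(H(189, 0) + 8010)*(-25481 + S) = ((-162*189 - 8*0) + 8010)*(-25481 + 15304) = ((-30618 + 0) + 8010)*(-10177) = (-30618 + 8010)*(-10177) = -22608*(-10177) = 230081616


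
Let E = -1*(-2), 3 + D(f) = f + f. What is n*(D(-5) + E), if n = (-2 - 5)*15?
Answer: 1155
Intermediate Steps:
D(f) = -3 + 2*f (D(f) = -3 + (f + f) = -3 + 2*f)
n = -105 (n = -7*15 = -105)
E = 2
n*(D(-5) + E) = -105*((-3 + 2*(-5)) + 2) = -105*((-3 - 10) + 2) = -105*(-13 + 2) = -105*(-11) = 1155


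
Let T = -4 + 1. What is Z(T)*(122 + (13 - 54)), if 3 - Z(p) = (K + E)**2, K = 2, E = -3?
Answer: 162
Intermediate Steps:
T = -3
Z(p) = 2 (Z(p) = 3 - (2 - 3)**2 = 3 - 1*(-1)**2 = 3 - 1*1 = 3 - 1 = 2)
Z(T)*(122 + (13 - 54)) = 2*(122 + (13 - 54)) = 2*(122 - 41) = 2*81 = 162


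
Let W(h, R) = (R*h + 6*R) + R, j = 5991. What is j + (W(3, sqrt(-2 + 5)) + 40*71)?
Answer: 8831 + 10*sqrt(3) ≈ 8848.3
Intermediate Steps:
W(h, R) = 7*R + R*h (W(h, R) = (6*R + R*h) + R = 7*R + R*h)
j + (W(3, sqrt(-2 + 5)) + 40*71) = 5991 + (sqrt(-2 + 5)*(7 + 3) + 40*71) = 5991 + (sqrt(3)*10 + 2840) = 5991 + (10*sqrt(3) + 2840) = 5991 + (2840 + 10*sqrt(3)) = 8831 + 10*sqrt(3)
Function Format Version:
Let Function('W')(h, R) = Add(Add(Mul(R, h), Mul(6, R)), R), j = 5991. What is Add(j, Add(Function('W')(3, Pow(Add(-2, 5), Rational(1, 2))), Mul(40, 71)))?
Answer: Add(8831, Mul(10, Pow(3, Rational(1, 2)))) ≈ 8848.3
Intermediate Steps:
Function('W')(h, R) = Add(Mul(7, R), Mul(R, h)) (Function('W')(h, R) = Add(Add(Mul(6, R), Mul(R, h)), R) = Add(Mul(7, R), Mul(R, h)))
Add(j, Add(Function('W')(3, Pow(Add(-2, 5), Rational(1, 2))), Mul(40, 71))) = Add(5991, Add(Mul(Pow(Add(-2, 5), Rational(1, 2)), Add(7, 3)), Mul(40, 71))) = Add(5991, Add(Mul(Pow(3, Rational(1, 2)), 10), 2840)) = Add(5991, Add(Mul(10, Pow(3, Rational(1, 2))), 2840)) = Add(5991, Add(2840, Mul(10, Pow(3, Rational(1, 2))))) = Add(8831, Mul(10, Pow(3, Rational(1, 2))))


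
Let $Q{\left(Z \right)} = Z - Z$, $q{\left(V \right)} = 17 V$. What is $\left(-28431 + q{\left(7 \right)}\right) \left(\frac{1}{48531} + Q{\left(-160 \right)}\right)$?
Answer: $- \frac{28312}{48531} \approx -0.58338$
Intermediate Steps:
$Q{\left(Z \right)} = 0$
$\left(-28431 + q{\left(7 \right)}\right) \left(\frac{1}{48531} + Q{\left(-160 \right)}\right) = \left(-28431 + 17 \cdot 7\right) \left(\frac{1}{48531} + 0\right) = \left(-28431 + 119\right) \left(\frac{1}{48531} + 0\right) = \left(-28312\right) \frac{1}{48531} = - \frac{28312}{48531}$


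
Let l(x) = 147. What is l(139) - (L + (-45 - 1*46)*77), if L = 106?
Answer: 7048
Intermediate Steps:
l(139) - (L + (-45 - 1*46)*77) = 147 - (106 + (-45 - 1*46)*77) = 147 - (106 + (-45 - 46)*77) = 147 - (106 - 91*77) = 147 - (106 - 7007) = 147 - 1*(-6901) = 147 + 6901 = 7048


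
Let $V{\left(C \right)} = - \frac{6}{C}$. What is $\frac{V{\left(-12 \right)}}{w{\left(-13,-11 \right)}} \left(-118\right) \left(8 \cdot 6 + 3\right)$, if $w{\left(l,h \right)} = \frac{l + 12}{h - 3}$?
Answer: $-42126$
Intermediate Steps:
$w{\left(l,h \right)} = \frac{12 + l}{-3 + h}$
$\frac{V{\left(-12 \right)}}{w{\left(-13,-11 \right)}} \left(-118\right) \left(8 \cdot 6 + 3\right) = \frac{\left(-6\right) \frac{1}{-12}}{\frac{1}{-3 - 11} \left(12 - 13\right)} \left(-118\right) \left(8 \cdot 6 + 3\right) = \frac{\left(-6\right) \left(- \frac{1}{12}\right)}{\frac{1}{-14} \left(-1\right)} \left(-118\right) \left(48 + 3\right) = \frac{1}{2 \left(\left(- \frac{1}{14}\right) \left(-1\right)\right)} \left(-118\right) 51 = \frac{\frac{1}{\frac{1}{14}}}{2} \left(-118\right) 51 = \frac{1}{2} \cdot 14 \left(-118\right) 51 = 7 \left(-118\right) 51 = \left(-826\right) 51 = -42126$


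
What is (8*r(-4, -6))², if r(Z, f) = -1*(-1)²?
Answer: 64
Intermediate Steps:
r(Z, f) = -1 (r(Z, f) = -1*1 = -1)
(8*r(-4, -6))² = (8*(-1))² = (-8)² = 64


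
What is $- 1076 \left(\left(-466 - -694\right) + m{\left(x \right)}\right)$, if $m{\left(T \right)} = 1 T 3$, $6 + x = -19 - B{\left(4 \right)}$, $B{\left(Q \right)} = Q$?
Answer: $-151716$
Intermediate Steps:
$x = -29$ ($x = -6 - 23 = -29$)
$m{\left(T \right)} = 3 T$ ($m{\left(T \right)} = T 3 = 3 T$)
$- 1076 \left(\left(-466 - -694\right) + m{\left(x \right)}\right) = - 1076 \left(\left(-466 - -694\right) + 3 \left(-29\right)\right) = - 1076 \left(\left(-466 + 694\right) - 87\right) = - 1076 \left(228 - 87\right) = \left(-1076\right) 141 = -151716$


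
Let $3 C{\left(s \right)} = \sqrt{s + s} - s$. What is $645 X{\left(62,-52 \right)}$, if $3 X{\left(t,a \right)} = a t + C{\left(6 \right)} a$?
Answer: $-670800 - \frac{22360 \sqrt{3}}{3} \approx -6.8371 \cdot 10^{5}$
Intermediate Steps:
$C{\left(s \right)} = - \frac{s}{3} + \frac{\sqrt{2} \sqrt{s}}{3}$ ($C{\left(s \right)} = \frac{\sqrt{s + s} - s}{3} = \frac{\sqrt{2 s} - s}{3} = \frac{\sqrt{2} \sqrt{s} - s}{3} = \frac{- s + \sqrt{2} \sqrt{s}}{3} = - \frac{s}{3} + \frac{\sqrt{2} \sqrt{s}}{3}$)
$X{\left(t,a \right)} = \frac{a t}{3} + \frac{a \left(-2 + \frac{2 \sqrt{3}}{3}\right)}{3}$ ($X{\left(t,a \right)} = \frac{a t + \left(\left(- \frac{1}{3}\right) 6 + \frac{\sqrt{2} \sqrt{6}}{3}\right) a}{3} = \frac{a t + \left(-2 + \frac{2 \sqrt{3}}{3}\right) a}{3} = \frac{a t + a \left(-2 + \frac{2 \sqrt{3}}{3}\right)}{3} = \frac{a t}{3} + \frac{a \left(-2 + \frac{2 \sqrt{3}}{3}\right)}{3}$)
$645 X{\left(62,-52 \right)} = 645 \cdot \frac{1}{9} \left(-52\right) \left(-6 + 2 \sqrt{3} + 3 \cdot 62\right) = 645 \cdot \frac{1}{9} \left(-52\right) \left(-6 + 2 \sqrt{3} + 186\right) = 645 \cdot \frac{1}{9} \left(-52\right) \left(180 + 2 \sqrt{3}\right) = 645 \left(-1040 - \frac{104 \sqrt{3}}{9}\right) = -670800 - \frac{22360 \sqrt{3}}{3}$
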